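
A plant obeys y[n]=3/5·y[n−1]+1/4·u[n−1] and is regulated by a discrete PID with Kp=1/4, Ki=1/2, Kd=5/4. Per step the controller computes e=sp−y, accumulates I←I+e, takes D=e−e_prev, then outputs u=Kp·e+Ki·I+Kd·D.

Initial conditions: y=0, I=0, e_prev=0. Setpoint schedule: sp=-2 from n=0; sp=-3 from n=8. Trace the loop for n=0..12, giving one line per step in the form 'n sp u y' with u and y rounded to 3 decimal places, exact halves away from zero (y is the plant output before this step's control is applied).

(exact arithmetic carried between steps; '≈' marks a value shown rounded to 6 d.p. or computed from one; I and e_prev carry over from the previous line; the table rounds u and y to 3 d.p., halves away from zero)
n=0: y=0, sp=-2, e=sp−y=-2; I=-2, D=e−e_prev=-2; u=1/4·(-2)+1/2·(-2)+5/4·(-2)=-4; next y=3/5·0+1/4·(-4)=-1
n=1: y=-1, sp=-2, e=sp−y=-1; I=-3, D=e−e_prev=1; u=1/4·(-1)+1/2·(-3)+5/4·1=-0.5; next y=3/5·(-1)+1/4·(-0.5)=-0.725
n=2: y=-0.725, sp=-2, e=sp−y=-1.275; I=-4.275, D=e−e_prev=-0.275; u=1/4·(-1.275)+1/2·(-4.275)+5/4·(-0.275)=-2.8; next y=3/5·(-0.725)+1/4·(-2.8)=-1.135
n=3: y=-1.135, sp=-2, e=sp−y=-0.865; I=-5.14, D=e−e_prev=0.41; u=1/4·(-0.865)+1/2·(-5.14)+5/4·0.41=-2.27375; next y=3/5·(-1.135)+1/4·(-2.27375)≈-1.249438
n=4: y≈-1.249438, sp=-2, e=sp−y≈-0.750563; I≈-5.890563, D=e−e_prev≈0.114438; u=1/4·(-0.750563)+1/2·(-5.890563)+5/4·0.114438≈-2.989875; next y=3/5·(-1.249438)+1/4·(-2.989875)≈-1.497131
n=5: y≈-1.497131, sp=-2, e=sp−y≈-0.502869; I≈-6.393431, D=e−e_prev≈0.247694; u=1/4·(-0.502869)+1/2·(-6.393431)+5/4·0.247694≈-3.012816; next y=3/5·(-1.497131)+1/4·(-3.012816)≈-1.651483
n=6: y≈-1.651483, sp=-2, e=sp−y≈-0.348517; I≈-6.741949, D=e−e_prev≈0.154351; u=1/4·(-0.348517)+1/2·(-6.741949)+5/4·0.154351≈-3.265164; next y=3/5·(-1.651483)+1/4·(-3.265164)≈-1.807181
n=7: y≈-1.807181, sp=-2, e=sp−y≈-0.192819; I≈-6.934768, D=e−e_prev≈0.155698; u=1/4·(-0.192819)+1/2·(-6.934768)+5/4·0.155698≈-3.320966; next y=3/5·(-1.807181)+1/4·(-3.320966)≈-1.914550
n=8: y≈-1.914550, sp=-3, e=sp−y≈-1.085450; I≈-8.020218, D=e−e_prev≈-0.892631; u=1/4·(-1.085450)+1/2·(-8.020218)+5/4·(-0.892631)≈-5.397260; next y=3/5·(-1.914550)+1/4·(-5.397260)≈-2.498045
n=9: y≈-2.498045, sp=-3, e=sp−y≈-0.501955; I≈-8.522173, D=e−e_prev≈0.583495; u=1/4·(-0.501955)+1/2·(-8.522173)+5/4·0.583495≈-3.657207; next y=3/5·(-2.498045)+1/4·(-3.657207)≈-2.413129
n=10: y≈-2.413129, sp=-3, e=sp−y≈-0.586871; I≈-9.109044, D=e−e_prev≈-0.084916; u=1/4·(-0.586871)+1/2·(-9.109044)+5/4·(-0.084916)≈-4.807385; next y=3/5·(-2.413129)+1/4·(-4.807385)≈-2.649724
n=11: y≈-2.649724, sp=-3, e=sp−y≈-0.350276; I≈-9.459321, D=e−e_prev≈0.236595; u=1/4·(-0.350276)+1/2·(-9.459321)+5/4·0.236595≈-4.521486; next y=3/5·(-2.649724)+1/4·(-4.521486)≈-2.720206
n=12: y≈-2.720206, sp=-3, e=sp−y≈-0.279794; I≈-9.739115, D=e−e_prev≈0.070482; u=1/4·(-0.279794)+1/2·(-9.739115)+5/4·0.070482≈-4.851404; next y=3/5·(-2.720206)+1/4·(-4.851404)≈-2.844974

0 -2 -4.000 0.000
1 -2 -0.500 -1.000
2 -2 -2.800 -0.725
3 -2 -2.274 -1.135
4 -2 -2.990 -1.249
5 -2 -3.013 -1.497
6 -2 -3.265 -1.651
7 -2 -3.321 -1.807
8 -3 -5.397 -1.915
9 -3 -3.657 -2.498
10 -3 -4.807 -2.413
11 -3 -4.521 -2.650
12 -3 -4.851 -2.720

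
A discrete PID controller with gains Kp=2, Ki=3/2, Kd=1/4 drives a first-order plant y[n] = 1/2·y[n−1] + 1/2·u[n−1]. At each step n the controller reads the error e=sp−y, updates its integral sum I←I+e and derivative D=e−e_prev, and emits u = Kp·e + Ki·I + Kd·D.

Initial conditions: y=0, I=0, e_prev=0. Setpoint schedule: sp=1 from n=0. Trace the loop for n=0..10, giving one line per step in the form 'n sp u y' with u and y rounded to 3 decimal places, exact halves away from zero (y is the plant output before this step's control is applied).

0 1 3.750 0.000
1 1 -2.031 1.875
2 1 4.449 -0.078
3 1 -2.911 2.186
4 1 5.432 -0.363
5 1 -4.026 2.535
6 1 6.698 -0.746
7 1 -5.460 2.976
8 1 8.324 -1.242
9 1 -7.304 3.541
10 1 10.415 -1.882

(exact arithmetic carried between steps; '≈' marks a value shown rounded to 6 d.p. or computed from one; I and e_prev carry over from the previous line; the table rounds u and y to 3 d.p., halves away from zero)
n=0: y=0, sp=1, e=sp−y=1; I=1, D=e−e_prev=1; u=2·1+3/2·1+1/4·1=3.75; next y=1/2·0+1/2·3.75=1.875
n=1: y=1.875, sp=1, e=sp−y=-0.875; I=0.125, D=e−e_prev=-1.875; u=2·(-0.875)+3/2·0.125+1/4·(-1.875)=-2.03125; next y=1/2·1.875+1/2·(-2.03125)=-0.078125
n=2: y=-0.078125, sp=1, e=sp−y=1.078125; I=1.203125, D=e−e_prev=1.953125; u=2·1.078125+3/2·1.203125+1/4·1.953125≈4.449219; next y=1/2·(-0.078125)+1/2·4.449219≈2.185547
n=3: y≈2.185547, sp=1, e=sp−y≈-1.185547; I≈0.017578, D=e−e_prev≈-2.263672; u=2·(-1.185547)+3/2·0.017578+1/4·(-2.263672)≈-2.910645; next y=1/2·2.185547+1/2·(-2.910645)≈-0.362549
n=4: y≈-0.362549, sp=1, e=sp−y≈1.362549; I≈1.380127, D=e−e_prev≈2.548096; u=2·1.362549+3/2·1.380127+1/4·2.548096≈5.432312; next y=1/2·(-0.362549)+1/2·5.432312≈2.534882
n=5: y≈2.534882, sp=1, e=sp−y≈-1.534882; I≈-0.154755, D=e−e_prev≈-2.897430; u=2·(-1.534882)+3/2·(-0.154755)+1/4·(-2.897430)≈-4.026253; next y=1/2·2.534882+1/2·(-4.026253)≈-0.745686
n=6: y≈-0.745686, sp=1, e=sp−y≈1.745686; I≈1.590931, D=e−e_prev≈3.280567; u=2·1.745686+3/2·1.590931+1/4·3.280567≈6.697909; next y=1/2·(-0.745686)+1/2·6.697909≈2.976112
n=7: y≈2.976112, sp=1, e=sp−y≈-1.976112; I≈-0.385181, D=e−e_prev≈-3.721797; u=2·(-1.976112)+3/2·(-0.385181)+1/4·(-3.721797)≈-5.460445; next y=1/2·2.976112+1/2·(-5.460445)≈-1.242166
n=8: y≈-1.242166, sp=1, e=sp−y≈2.242166; I≈1.856985, D=e−e_prev≈4.218278; u=2·2.242166+3/2·1.856985+1/4·4.218278≈8.324380; next y=1/2·(-1.242166)+1/2·8.324380≈3.541107
n=9: y≈3.541107, sp=1, e=sp−y≈-2.541107; I≈-0.684122, D=e−e_prev≈-4.783273; u=2·(-2.541107)+3/2·(-0.684122)+1/4·(-4.783273)≈-7.304215; next y=1/2·3.541107+1/2·(-7.304215)≈-1.881554
n=10: y≈-1.881554, sp=1, e=sp−y≈2.881554; I≈2.197432, D=e−e_prev≈5.422661; u=2·2.881554+3/2·2.197432+1/4·5.422661≈10.414921; next y=1/2·(-1.881554)+1/2·10.414921≈4.266684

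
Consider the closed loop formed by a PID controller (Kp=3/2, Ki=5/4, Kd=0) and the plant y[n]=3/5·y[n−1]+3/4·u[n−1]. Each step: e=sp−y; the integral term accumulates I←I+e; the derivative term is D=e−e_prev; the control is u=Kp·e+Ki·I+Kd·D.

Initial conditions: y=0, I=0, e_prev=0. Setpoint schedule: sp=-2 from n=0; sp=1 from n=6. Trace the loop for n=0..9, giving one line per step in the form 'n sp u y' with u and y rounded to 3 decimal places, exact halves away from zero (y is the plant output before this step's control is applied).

(exact arithmetic carried between steps; '≈' marks a value shown rounded to 6 d.p. or computed from one; I and e_prev carry over from the previous line; the table rounds u and y to 3 d.p., halves away from zero)
n=0: y=0, sp=-2, e=sp−y=-2; I=-2, D=e−e_prev=-2; u=3/2·(-2)+5/4·(-2)+0·(-2)=-5.5; next y=3/5·0+3/4·(-5.5)=-4.125
n=1: y=-4.125, sp=-2, e=sp−y=2.125; I=0.125, D=e−e_prev=4.125; u=3/2·2.125+5/4·0.125+0·4.125=3.34375; next y=3/5·(-4.125)+3/4·3.34375≈0.032813
n=2: y≈0.032813, sp=-2, e=sp−y≈-2.032813; I≈-1.907813, D=e−e_prev≈-4.157813; u=3/2·(-2.032813)+5/4·(-1.907813)+0·(-4.157813)≈-5.433984; next y=3/5·0.032813+3/4·(-5.433984)≈-4.055801
n=3: y≈-4.055801, sp=-2, e=sp−y≈2.055801; I≈0.147988, D=e−e_prev≈4.088613; u=3/2·2.055801+5/4·0.147988+0·4.088613≈3.268687; next y=3/5·(-4.055801)+3/4·3.268687≈0.018034
n=4: y≈0.018034, sp=-2, e=sp−y≈-2.018034; I≈-1.870046, D=e−e_prev≈-4.073835; u=3/2·(-2.018034)+5/4·(-1.870046)+0·(-4.073835)≈-5.364609; next y=3/5·0.018034+3/4·(-5.364609)≈-4.012636
n=5: y≈-4.012636, sp=-2, e=sp−y≈2.012636; I≈0.142590, D=e−e_prev≈4.030671; u=3/2·2.012636+5/4·0.142590+0·4.030671≈3.197192; next y=3/5·(-4.012636)+3/4·3.197192≈-0.009688
n=6: y≈-0.009688, sp=1, e=sp−y≈1.009688; I≈1.152278, D=e−e_prev≈-1.002949; u=3/2·1.009688+5/4·1.152278+0·(-1.002949)≈2.954879; next y=3/5·(-0.009688)+3/4·2.954879≈2.210346
n=7: y≈2.210346, sp=1, e=sp−y≈-1.210346; I≈-0.058069, D=e−e_prev≈-2.220034; u=3/2·(-1.210346)+5/4·(-0.058069)+0·(-2.220034)≈-1.888105; next y=3/5·2.210346+3/4·(-1.888105)≈-0.089871
n=8: y≈-0.089871, sp=1, e=sp−y≈1.089871; I≈1.031803, D=e−e_prev≈2.300218; u=3/2·1.089871+5/4·1.031803+0·2.300218≈2.924560; next y=3/5·(-0.089871)+3/4·2.924560≈2.139497
n=9: y≈2.139497, sp=1, e=sp−y≈-1.139497; I≈-0.107695, D=e−e_prev≈-2.229369; u=3/2·(-1.139497)+5/4·(-0.107695)+0·(-2.229369)≈-1.843864; next y=3/5·2.139497+3/4·(-1.843864)≈-0.099200

0 -2 -5.500 0.000
1 -2 3.344 -4.125
2 -2 -5.434 0.033
3 -2 3.269 -4.056
4 -2 -5.365 0.018
5 -2 3.197 -4.013
6 1 2.955 -0.010
7 1 -1.888 2.210
8 1 2.925 -0.090
9 1 -1.844 2.139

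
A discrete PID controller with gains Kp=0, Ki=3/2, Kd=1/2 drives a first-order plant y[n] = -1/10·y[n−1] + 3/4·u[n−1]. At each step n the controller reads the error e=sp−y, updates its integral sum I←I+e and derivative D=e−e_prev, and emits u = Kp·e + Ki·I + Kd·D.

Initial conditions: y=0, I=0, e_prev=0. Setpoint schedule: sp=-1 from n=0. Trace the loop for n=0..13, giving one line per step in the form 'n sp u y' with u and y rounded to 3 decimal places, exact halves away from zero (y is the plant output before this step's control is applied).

(exact arithmetic carried between steps; '≈' marks a value shown rounded to 6 d.p. or computed from one; I and e_prev carry over from the previous line; the table rounds u and y to 3 d.p., halves away from zero)
n=0: y=0, sp=-1, e=sp−y=-1; I=-1, D=e−e_prev=-1; u=0·(-1)+3/2·(-1)+1/2·(-1)=-2; next y=-1/10·0+3/4·(-2)=-1.5
n=1: y=-1.5, sp=-1, e=sp−y=0.5; I=-0.5, D=e−e_prev=1.5; u=0·0.5+3/2·(-0.5)+1/2·1.5=0; next y=-1/10·(-1.5)+3/4·0=0.15
n=2: y=0.15, sp=-1, e=sp−y=-1.15; I=-1.65, D=e−e_prev=-1.65; u=0·(-1.15)+3/2·(-1.65)+1/2·(-1.65)=-3.3; next y=-1/10·0.15+3/4·(-3.3)=-2.49
n=3: y=-2.49, sp=-1, e=sp−y=1.49; I=-0.16, D=e−e_prev=2.64; u=0·1.49+3/2·(-0.16)+1/2·2.64=1.08; next y=-1/10·(-2.49)+3/4·1.08=1.059
n=4: y=1.059, sp=-1, e=sp−y=-2.059; I=-2.219, D=e−e_prev=-3.549; u=0·(-2.059)+3/2·(-2.219)+1/2·(-3.549)=-5.103; next y=-1/10·1.059+3/4·(-5.103)=-3.93315
n=5: y=-3.93315, sp=-1, e=sp−y=2.93315; I=0.71415, D=e−e_prev=4.99215; u=0·2.93315+3/2·0.71415+1/2·4.99215=3.5673; next y=-1/10·(-3.93315)+3/4·3.5673=3.06879
n=6: y=3.06879, sp=-1, e=sp−y=-4.06879; I=-3.35464, D=e−e_prev=-7.00194; u=0·(-4.06879)+3/2·(-3.35464)+1/2·(-7.00194)=-8.53293; next y=-1/10·3.06879+3/4·(-8.53293)≈-6.706577
n=7: y≈-6.706577, sp=-1, e=sp−y≈5.706577; I≈2.351937, D=e−e_prev≈9.775367; u=0·5.706577+3/2·2.351937+1/2·9.775367≈8.415588; next y=-1/10·(-6.706577)+3/4·8.415588≈6.982349
n=8: y≈6.982349, sp=-1, e=sp−y≈-7.982349; I≈-5.630412, D=e−e_prev≈-13.688925; u=0·(-7.982349)+3/2·(-5.630412)+1/2·(-13.688925)≈-15.290081; next y=-1/10·6.982349+3/4·(-15.290081)≈-12.165795
n=9: y≈-12.165795, sp=-1, e=sp−y≈11.165795; I≈5.535383, D=e−e_prev≈19.148144; u=0·11.165795+3/2·5.535383+1/2·19.148144≈17.877147; next y=-1/10·(-12.165795)+3/4·17.877147≈14.624440
n=10: y≈14.624440, sp=-1, e=sp−y≈-15.624440; I≈-10.089057, D=e−e_prev≈-26.790235; u=0·(-15.624440)+3/2·(-10.089057)+1/2·(-26.790235)≈-28.528702; next y=-1/10·14.624440+3/4·(-28.528702)≈-22.858971
n=11: y≈-22.858971, sp=-1, e=sp−y≈21.858971; I≈11.769914, D=e−e_prev≈37.483411; u=0·21.858971+3/2·11.769914+1/2·37.483411≈36.396577; next y=-1/10·(-22.858971)+3/4·36.396577≈29.583330
n=12: y≈29.583330, sp=-1, e=sp−y≈-30.583330; I≈-18.813415, D=e−e_prev≈-52.442300; u=0·(-30.583330)+3/2·(-18.813415)+1/2·(-52.442300)≈-54.441273; next y=-1/10·29.583330+3/4·(-54.441273)≈-43.789288
n=13: y≈-43.789288, sp=-1, e=sp−y≈42.789288; I≈23.975873, D=e−e_prev≈73.372617; u=0·42.789288+3/2·23.975873+1/2·73.372617≈72.650118; next y=-1/10·(-43.789288)+3/4·72.650118≈58.866517

0 -1 -2.000 0.000
1 -1 0.000 -1.500
2 -1 -3.300 0.150
3 -1 1.080 -2.490
4 -1 -5.103 1.059
5 -1 3.567 -3.933
6 -1 -8.533 3.069
7 -1 8.416 -6.707
8 -1 -15.290 6.982
9 -1 17.877 -12.166
10 -1 -28.529 14.624
11 -1 36.397 -22.859
12 -1 -54.441 29.583
13 -1 72.650 -43.789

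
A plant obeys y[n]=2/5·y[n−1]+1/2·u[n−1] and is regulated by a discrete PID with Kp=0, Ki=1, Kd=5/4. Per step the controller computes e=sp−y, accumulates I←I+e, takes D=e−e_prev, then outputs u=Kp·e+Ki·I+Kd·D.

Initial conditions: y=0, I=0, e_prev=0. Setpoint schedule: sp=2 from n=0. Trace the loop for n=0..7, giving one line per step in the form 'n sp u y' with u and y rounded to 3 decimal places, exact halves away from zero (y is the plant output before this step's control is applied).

0 2 4.500 0.000
1 2 -1.063 2.250
2 2 5.733 0.369
3 2 -0.939 3.014
4 2 6.479 0.736
5 2 -1.400 3.534
6 2 6.909 0.714
7 2 -2.139 3.740

(exact arithmetic carried between steps; '≈' marks a value shown rounded to 6 d.p. or computed from one; I and e_prev carry over from the previous line; the table rounds u and y to 3 d.p., halves away from zero)
n=0: y=0, sp=2, e=sp−y=2; I=2, D=e−e_prev=2; u=0·2+1·2+5/4·2=4.5; next y=2/5·0+1/2·4.5=2.25
n=1: y=2.25, sp=2, e=sp−y=-0.25; I=1.75, D=e−e_prev=-2.25; u=0·(-0.25)+1·1.75+5/4·(-2.25)=-1.0625; next y=2/5·2.25+1/2·(-1.0625)=0.36875
n=2: y=0.36875, sp=2, e=sp−y=1.63125; I=3.38125, D=e−e_prev=1.88125; u=0·1.63125+1·3.38125+5/4·1.88125≈5.732813; next y=2/5·0.36875+1/2·5.732813≈3.013906
n=3: y≈3.013906, sp=2, e=sp−y≈-1.013906; I≈2.367344, D=e−e_prev≈-2.645156; u=0·(-1.013906)+1·2.367344+5/4·(-2.645156)≈-0.939102; next y=2/5·3.013906+1/2·(-0.939102)≈0.736012
n=4: y≈0.736012, sp=2, e=sp−y≈1.263988; I≈3.631332, D=e−e_prev≈2.277895; u=0·1.263988+1·3.631332+5/4·2.277895≈6.478700; next y=2/5·0.736012+1/2·6.478700≈3.533755
n=5: y≈3.533755, sp=2, e=sp−y≈-1.533755; I≈2.097577, D=e−e_prev≈-2.797743; u=0·(-1.533755)+1·2.097577+5/4·(-2.797743)≈-1.399602; next y=2/5·3.533755+1/2·(-1.399602)≈0.713701
n=6: y≈0.713701, sp=2, e=sp−y≈1.286299; I≈3.383876, D=e−e_prev≈2.820054; u=0·1.286299+1·3.383876+5/4·2.820054≈6.908943; next y=2/5·0.713701+1/2·6.908943≈3.739952
n=7: y≈3.739952, sp=2, e=sp−y≈-1.739952; I≈1.643924, D=e−e_prev≈-3.026251; u=0·(-1.739952)+1·1.643924+5/4·(-3.026251)≈-2.138890; next y=2/5·3.739952+1/2·(-2.138890)≈0.426536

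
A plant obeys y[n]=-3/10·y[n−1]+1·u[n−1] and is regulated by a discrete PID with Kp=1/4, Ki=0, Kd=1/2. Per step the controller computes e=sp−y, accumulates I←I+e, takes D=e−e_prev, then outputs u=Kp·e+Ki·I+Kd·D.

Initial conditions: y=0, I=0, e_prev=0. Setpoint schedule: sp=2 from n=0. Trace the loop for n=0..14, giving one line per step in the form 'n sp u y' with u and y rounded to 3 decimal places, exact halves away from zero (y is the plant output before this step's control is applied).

(exact arithmetic carried between steps; '≈' marks a value shown rounded to 6 d.p. or computed from one; I and e_prev carry over from the previous line; the table rounds u and y to 3 d.p., halves away from zero)
n=0: y=0, sp=2, e=sp−y=2; I=2, D=e−e_prev=2; u=1/4·2+0·2+1/2·2=1.5; next y=-3/10·0+1·1.5=1.5
n=1: y=1.5, sp=2, e=sp−y=0.5; I=2.5, D=e−e_prev=-1.5; u=1/4·0.5+0·2.5+1/2·(-1.5)=-0.625; next y=-3/10·1.5+1·(-0.625)=-1.075
n=2: y=-1.075, sp=2, e=sp−y=3.075; I=5.575, D=e−e_prev=2.575; u=1/4·3.075+0·5.575+1/2·2.575=2.05625; next y=-3/10·(-1.075)+1·2.05625=2.37875
n=3: y=2.37875, sp=2, e=sp−y=-0.37875; I=5.19625, D=e−e_prev=-3.45375; u=1/4·(-0.37875)+0·5.19625+1/2·(-3.45375)≈-1.821563; next y=-3/10·2.37875+1·(-1.821563)≈-2.535188
n=4: y≈-2.535188, sp=2, e=sp−y≈4.535188; I≈9.731438, D=e−e_prev≈4.913938; u=1/4·4.535188+0·9.731438+1/2·4.913938≈3.590766; next y=-3/10·(-2.535188)+1·3.590766≈4.351322
n=5: y≈4.351322, sp=2, e=sp−y≈-2.351322; I≈7.380116, D=e−e_prev≈-6.886509; u=1/4·(-2.351322)+0·7.380116+1/2·(-6.886509)≈-4.031085; next y=-3/10·4.351322+1·(-4.031085)≈-5.336482
n=6: y≈-5.336482, sp=2, e=sp−y≈7.336482; I≈14.716597, D=e−e_prev≈9.687804; u=1/4·7.336482+0·14.716597+1/2·9.687804≈6.678022; next y=-3/10·(-5.336482)+1·6.678022≈8.278967
n=7: y≈8.278967, sp=2, e=sp−y≈-6.278967; I≈8.437631, D=e−e_prev≈-13.615448; u=1/4·(-6.278967)+0·8.437631+1/2·(-13.615448)≈-8.377466; next y=-3/10·8.278967+1·(-8.377466)≈-10.861156
n=8: y≈-10.861156, sp=2, e=sp−y≈12.861156; I≈21.298787, D=e−e_prev≈19.140123; u=1/4·12.861156+0·21.298787+1/2·19.140123≈12.785350; next y=-3/10·(-10.861156)+1·12.785350≈16.043697
n=9: y≈16.043697, sp=2, e=sp−y≈-14.043697; I≈7.255089, D=e−e_prev≈-26.904853; u=1/4·(-14.043697)+0·7.255089+1/2·(-26.904853)≈-16.963351; next y=-3/10·16.043697+1·(-16.963351)≈-21.776460
n=10: y≈-21.776460, sp=2, e=sp−y≈23.776460; I≈31.031549, D=e−e_prev≈37.820157; u=1/4·23.776460+0·31.031549+1/2·37.820157≈24.854194; next y=-3/10·(-21.776460)+1·24.854194≈31.387131
n=11: y≈31.387131, sp=2, e=sp−y≈-29.387131; I≈1.644418, D=e−e_prev≈-53.163591; u=1/4·(-29.387131)+0·1.644418+1/2·(-53.163591)≈-33.928579; next y=-3/10·31.387131+1·(-33.928579)≈-43.344718
n=12: y≈-43.344718, sp=2, e=sp−y≈45.344718; I≈46.989136, D=e−e_prev≈74.731850; u=1/4·45.344718+0·46.989136+1/2·74.731850≈48.702104; next y=-3/10·(-43.344718)+1·48.702104≈61.705520
n=13: y≈61.705520, sp=2, e=sp−y≈-59.705520; I≈-12.716384, D=e−e_prev≈-105.050238; u=1/4·(-59.705520)+0·(-12.716384)+1/2·(-105.050238)≈-67.451499; next y=-3/10·61.705520+1·(-67.451499)≈-85.963155
n=14: y≈-85.963155, sp=2, e=sp−y≈87.963155; I≈75.246771, D=e−e_prev≈147.668674; u=1/4·87.963155+0·75.246771+1/2·147.668674≈95.825126; next y=-3/10·(-85.963155)+1·95.825126≈121.614072

0 2 1.500 0.000
1 2 -0.625 1.500
2 2 2.056 -1.075
3 2 -1.822 2.379
4 2 3.591 -2.535
5 2 -4.031 4.351
6 2 6.678 -5.336
7 2 -8.377 8.279
8 2 12.785 -10.861
9 2 -16.963 16.044
10 2 24.854 -21.776
11 2 -33.929 31.387
12 2 48.702 -43.345
13 2 -67.451 61.706
14 2 95.825 -85.963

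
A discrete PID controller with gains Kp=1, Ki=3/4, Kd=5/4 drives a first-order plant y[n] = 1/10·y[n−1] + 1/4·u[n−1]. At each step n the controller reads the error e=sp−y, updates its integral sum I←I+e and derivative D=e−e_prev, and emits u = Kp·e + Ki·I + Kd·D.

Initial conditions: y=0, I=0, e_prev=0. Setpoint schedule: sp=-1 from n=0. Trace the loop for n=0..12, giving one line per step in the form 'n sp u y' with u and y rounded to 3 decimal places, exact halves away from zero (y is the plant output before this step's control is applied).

0 -1 -3.000 0.000
1 -1 -0.250 -0.750
2 -1 -3.213 -0.138
3 -1 -1.056 -0.817
4 -1 -3.456 -0.346
5 -1 -1.699 -0.899
6 -1 -3.618 -0.515
7 -1 -2.178 -0.956
8 -1 -3.710 -0.640
9 -1 -2.531 -0.992
10 -1 -3.756 -0.732
11 -1 -2.791 -1.012
12 -1 -3.772 -0.799

(exact arithmetic carried between steps; '≈' marks a value shown rounded to 6 d.p. or computed from one; I and e_prev carry over from the previous line; the table rounds u and y to 3 d.p., halves away from zero)
n=0: y=0, sp=-1, e=sp−y=-1; I=-1, D=e−e_prev=-1; u=1·(-1)+3/4·(-1)+5/4·(-1)=-3; next y=1/10·0+1/4·(-3)=-0.75
n=1: y=-0.75, sp=-1, e=sp−y=-0.25; I=-1.25, D=e−e_prev=0.75; u=1·(-0.25)+3/4·(-1.25)+5/4·0.75=-0.25; next y=1/10·(-0.75)+1/4·(-0.25)=-0.1375
n=2: y=-0.1375, sp=-1, e=sp−y=-0.8625; I=-2.1125, D=e−e_prev=-0.6125; u=1·(-0.8625)+3/4·(-2.1125)+5/4·(-0.6125)=-3.2125; next y=1/10·(-0.1375)+1/4·(-3.2125)=-0.816875
n=3: y=-0.816875, sp=-1, e=sp−y=-0.183125; I=-2.295625, D=e−e_prev=0.679375; u=1·(-0.183125)+3/4·(-2.295625)+5/4·0.679375=-1.055625; next y=1/10·(-0.816875)+1/4·(-1.055625)≈-0.345594
n=4: y≈-0.345594, sp=-1, e=sp−y≈-0.654406; I≈-2.950031, D=e−e_prev≈-0.471281; u=1·(-0.654406)+3/4·(-2.950031)+5/4·(-0.471281)≈-3.456031; next y=1/10·(-0.345594)+1/4·(-3.456031)≈-0.898567
n=5: y≈-0.898567, sp=-1, e=sp−y≈-0.101433; I≈-3.051464, D=e−e_prev≈0.552973; u=1·(-0.101433)+3/4·(-3.051464)+5/4·0.552973≈-1.698814; next y=1/10·(-0.898567)+1/4·(-1.698814)≈-0.514560
n=6: y≈-0.514560, sp=-1, e=sp−y≈-0.485440; I≈-3.536904, D=e−e_prev≈-0.384007; u=1·(-0.485440)+3/4·(-3.536904)+5/4·(-0.384007)≈-3.618126; next y=1/10·(-0.514560)+1/4·(-3.618126)≈-0.955988
n=7: y≈-0.955988, sp=-1, e=sp−y≈-0.044012; I≈-3.580916, D=e−e_prev≈0.441427; u=1·(-0.044012)+3/4·(-3.580916)+5/4·0.441427≈-2.177915; next y=1/10·(-0.955988)+1/4·(-2.177915)≈-0.640078
n=8: y≈-0.640078, sp=-1, e=sp−y≈-0.359922; I≈-3.940839, D=e−e_prev≈-0.315910; u=1·(-0.359922)+3/4·(-3.940839)+5/4·(-0.315910)≈-3.710439; next y=1/10·(-0.640078)+1/4·(-3.710439)≈-0.991617
n=9: y≈-0.991617, sp=-1, e=sp−y≈-0.008383; I≈-3.949221, D=e−e_prev≈0.351540; u=1·(-0.008383)+3/4·(-3.949221)+5/4·0.351540≈-2.530874; next y=1/10·(-0.991617)+1/4·(-2.530874)≈-0.731880
n=10: y≈-0.731880, sp=-1, e=sp−y≈-0.268120; I≈-4.217341, D=e−e_prev≈-0.259737; u=1·(-0.268120)+3/4·(-4.217341)+5/4·(-0.259737)≈-3.755797; next y=1/10·(-0.731880)+1/4·(-3.755797)≈-1.012137
n=11: y≈-1.012137, sp=-1, e=sp−y≈0.012137; I≈-4.205204, D=e−e_prev≈0.280257; u=1·0.012137+3/4·(-4.205204)+5/4·0.280257≈-2.791444; next y=1/10·(-1.012137)+1/4·(-2.791444)≈-0.799075
n=12: y≈-0.799075, sp=-1, e=sp−y≈-0.200925; I≈-4.406129, D=e−e_prev≈-0.213063; u=1·(-0.200925)+3/4·(-4.406129)+5/4·(-0.213063)≈-3.771850; next y=1/10·(-0.799075)+1/4·(-3.771850)≈-1.022870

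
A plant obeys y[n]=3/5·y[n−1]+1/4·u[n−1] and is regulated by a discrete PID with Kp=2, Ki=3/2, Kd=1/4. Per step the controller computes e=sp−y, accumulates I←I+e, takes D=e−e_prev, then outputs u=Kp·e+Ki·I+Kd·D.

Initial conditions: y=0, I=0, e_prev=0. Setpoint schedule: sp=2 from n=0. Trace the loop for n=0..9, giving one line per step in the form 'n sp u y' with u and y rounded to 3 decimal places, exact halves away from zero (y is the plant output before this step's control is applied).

0 2 7.500 0.000
1 2 2.969 1.875
2 2 3.654 1.867
3 2 3.226 2.034
4 2 3.243 2.027
5 2 3.201 2.027
6 2 3.200 2.016
7 2 3.197 2.010
8 2 3.198 2.005
9 2 3.199 2.003

(exact arithmetic carried between steps; '≈' marks a value shown rounded to 6 d.p. or computed from one; I and e_prev carry over from the previous line; the table rounds u and y to 3 d.p., halves away from zero)
n=0: y=0, sp=2, e=sp−y=2; I=2, D=e−e_prev=2; u=2·2+3/2·2+1/4·2=7.5; next y=3/5·0+1/4·7.5=1.875
n=1: y=1.875, sp=2, e=sp−y=0.125; I=2.125, D=e−e_prev=-1.875; u=2·0.125+3/2·2.125+1/4·(-1.875)=2.96875; next y=3/5·1.875+1/4·2.96875≈1.867188
n=2: y≈1.867188, sp=2, e=sp−y≈0.132813; I≈2.257813, D=e−e_prev≈0.007813; u=2·0.132813+3/2·2.257813+1/4·0.007813≈3.654297; next y=3/5·1.867188+1/4·3.654297≈2.033887
n=3: y≈2.033887, sp=2, e=sp−y≈-0.033887; I≈2.223926, D=e−e_prev≈-0.166699; u=2·(-0.033887)+3/2·2.223926+1/4·(-0.166699)≈3.226440; next y=3/5·2.033887+1/4·3.226440≈2.026942
n=4: y≈2.026942, sp=2, e=sp−y≈-0.026942; I≈2.196984, D=e−e_prev≈0.006945; u=2·(-0.026942)+3/2·2.196984+1/4·0.006945≈3.243327; next y=3/5·2.026942+1/4·3.243327≈2.026997
n=5: y≈2.026997, sp=2, e=sp−y≈-0.026997; I≈2.169987, D=e−e_prev≈-0.000055; u=2·(-0.026997)+3/2·2.169987+1/4·(-0.000055)≈3.200972; next y=3/5·2.026997+1/4·3.200972≈2.016441
n=6: y≈2.016441, sp=2, e=sp−y≈-0.016441; I≈2.153545, D=e−e_prev≈0.010556; u=2·(-0.016441)+3/2·2.153545+1/4·0.010556≈3.200074; next y=3/5·2.016441+1/4·3.200074≈2.009883
n=7: y≈2.009883, sp=2, e=sp−y≈-0.009883; I≈2.143662, D=e−e_prev≈0.006558; u=2·(-0.009883)+3/2·2.143662+1/4·0.006558≈3.197366; next y=3/5·2.009883+1/4·3.197366≈2.005271
n=8: y≈2.005271, sp=2, e=sp−y≈-0.005271; I≈2.138391, D=e−e_prev≈0.004612; u=2·(-0.005271)+3/2·2.138391+1/4·0.004612≈3.198196; next y=3/5·2.005271+1/4·3.198196≈2.002712
n=9: y≈2.002712, sp=2, e=sp−y≈-0.002712; I≈2.135679, D=e−e_prev≈0.002560; u=2·(-0.002712)+3/2·2.135679+1/4·0.002560≈3.198734; next y=3/5·2.002712+1/4·3.198734≈2.001311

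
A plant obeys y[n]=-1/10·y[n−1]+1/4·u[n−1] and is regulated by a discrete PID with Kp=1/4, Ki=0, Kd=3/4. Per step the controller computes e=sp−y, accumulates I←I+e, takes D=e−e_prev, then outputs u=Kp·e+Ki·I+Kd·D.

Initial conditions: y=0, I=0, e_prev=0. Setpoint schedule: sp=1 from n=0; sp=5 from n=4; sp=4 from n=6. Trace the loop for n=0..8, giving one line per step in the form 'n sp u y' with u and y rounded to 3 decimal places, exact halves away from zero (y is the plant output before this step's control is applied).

(exact arithmetic carried between steps; '≈' marks a value shown rounded to 6 d.p. or computed from one; I and e_prev carry over from the previous line; the table rounds u and y to 3 d.p., halves away from zero)
n=0: y=0, sp=1, e=sp−y=1; I=1, D=e−e_prev=1; u=1/4·1+0·1+3/4·1=1; next y=-1/10·0+1/4·1=0.25
n=1: y=0.25, sp=1, e=sp−y=0.75; I=1.75, D=e−e_prev=-0.25; u=1/4·0.75+0·1.75+3/4·(-0.25)=0; next y=-1/10·0.25+1/4·0=-0.025
n=2: y=-0.025, sp=1, e=sp−y=1.025; I=2.775, D=e−e_prev=0.275; u=1/4·1.025+0·2.775+3/4·0.275=0.4625; next y=-1/10·(-0.025)+1/4·0.4625=0.118125
n=3: y=0.118125, sp=1, e=sp−y=0.881875; I=3.656875, D=e−e_prev=-0.143125; u=1/4·0.881875+0·3.656875+3/4·(-0.143125)=0.113125; next y=-1/10·0.118125+1/4·0.113125≈0.016469
n=4: y≈0.016469, sp=5, e=sp−y≈4.983531; I≈8.640406, D=e−e_prev≈4.101656; u=1/4·4.983531+0·8.640406+3/4·4.101656≈4.322125; next y=-1/10·0.016469+1/4·4.322125≈1.078884
n=5: y≈1.078884, sp=5, e=sp−y≈3.921116; I≈12.561522, D=e−e_prev≈-1.062416; u=1/4·3.921116+0·12.561522+3/4·(-1.062416)≈0.183467; next y=-1/10·1.078884+1/4·0.183467≈-0.062022
n=6: y≈-0.062022, sp=4, e=sp−y≈4.062022; I≈16.623544, D=e−e_prev≈0.140906; u=1/4·4.062022+0·16.623544+3/4·0.140906≈1.121185; next y=-1/10·(-0.062022)+1/4·1.121185≈0.286498
n=7: y≈0.286498, sp=4, e=sp−y≈3.713502; I≈20.337045, D=e−e_prev≈-0.348520; u=1/4·3.713502+0·20.337045+3/4·(-0.348520)≈0.666985; next y=-1/10·0.286498+1/4·0.666985≈0.138097
n=8: y≈0.138097, sp=4, e=sp−y≈3.861903; I≈24.198949, D=e−e_prev≈0.148402; u=1/4·3.861903+0·24.198949+3/4·0.148402≈1.076777; next y=-1/10·0.138097+1/4·1.076777≈0.255385

0 1 1.000 0.000
1 1 0.000 0.250
2 1 0.463 -0.025
3 1 0.113 0.118
4 5 4.322 0.016
5 5 0.183 1.079
6 4 1.121 -0.062
7 4 0.667 0.286
8 4 1.077 0.138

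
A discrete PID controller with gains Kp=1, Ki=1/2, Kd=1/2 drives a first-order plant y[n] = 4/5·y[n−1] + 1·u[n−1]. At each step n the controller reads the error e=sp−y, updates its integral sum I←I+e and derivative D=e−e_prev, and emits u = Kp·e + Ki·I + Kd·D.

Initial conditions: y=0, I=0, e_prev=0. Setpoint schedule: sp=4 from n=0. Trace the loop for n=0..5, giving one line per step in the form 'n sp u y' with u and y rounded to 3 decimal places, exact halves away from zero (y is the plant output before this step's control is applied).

(exact arithmetic carried between steps; '≈' marks a value shown rounded to 6 d.p. or computed from one; I and e_prev carry over from the previous line; the table rounds u and y to 3 d.p., halves away from zero)
n=0: y=0, sp=4, e=sp−y=4; I=4, D=e−e_prev=4; u=1·4+1/2·4+1/2·4=8; next y=4/5·0+1·8=8
n=1: y=8, sp=4, e=sp−y=-4; I=0, D=e−e_prev=-8; u=1·(-4)+1/2·0+1/2·(-8)=-8; next y=4/5·8+1·(-8)=-1.6
n=2: y=-1.6, sp=4, e=sp−y=5.6; I=5.6, D=e−e_prev=9.6; u=1·5.6+1/2·5.6+1/2·9.6=13.2; next y=4/5·(-1.6)+1·13.2=11.92
n=3: y=11.92, sp=4, e=sp−y=-7.92; I=-2.32, D=e−e_prev=-13.52; u=1·(-7.92)+1/2·(-2.32)+1/2·(-13.52)=-15.84; next y=4/5·11.92+1·(-15.84)=-6.304
n=4: y=-6.304, sp=4, e=sp−y=10.304; I=7.984, D=e−e_prev=18.224; u=1·10.304+1/2·7.984+1/2·18.224=23.408; next y=4/5·(-6.304)+1·23.408=18.3648
n=5: y=18.3648, sp=4, e=sp−y=-14.3648; I=-6.3808, D=e−e_prev=-24.6688; u=1·(-14.3648)+1/2·(-6.3808)+1/2·(-24.6688)=-29.8896; next y=4/5·18.3648+1·(-29.8896)=-15.19776

0 4 8.000 0.000
1 4 -8.000 8.000
2 4 13.200 -1.600
3 4 -15.840 11.920
4 4 23.408 -6.304
5 4 -29.890 18.365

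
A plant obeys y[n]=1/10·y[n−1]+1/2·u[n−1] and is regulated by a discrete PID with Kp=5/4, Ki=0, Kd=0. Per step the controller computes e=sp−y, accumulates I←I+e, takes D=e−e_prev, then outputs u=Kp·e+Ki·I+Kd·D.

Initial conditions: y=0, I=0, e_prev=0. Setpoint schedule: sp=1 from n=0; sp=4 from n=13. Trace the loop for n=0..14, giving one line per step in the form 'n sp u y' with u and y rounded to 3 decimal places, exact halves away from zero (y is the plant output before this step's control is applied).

0 1 1.250 0.000
1 1 0.469 0.625
2 1 0.879 0.297
3 1 0.664 0.469
4 1 0.777 0.379
5 1 0.717 0.426
6 1 0.748 0.401
7 1 0.732 0.414
8 1 0.741 0.407
9 1 0.736 0.411
10 1 0.739 0.409
11 1 0.737 0.410
12 1 0.738 0.410
13 4 4.488 0.410
14 4 2.144 2.285

(exact arithmetic carried between steps; '≈' marks a value shown rounded to 6 d.p. or computed from one; I and e_prev carry over from the previous line; the table rounds u and y to 3 d.p., halves away from zero)
n=0: y=0, sp=1, e=sp−y=1; I=1, D=e−e_prev=1; u=5/4·1+0·1+0·1=1.25; next y=1/10·0+1/2·1.25=0.625
n=1: y=0.625, sp=1, e=sp−y=0.375; I=1.375, D=e−e_prev=-0.625; u=5/4·0.375+0·1.375+0·(-0.625)=0.46875; next y=1/10·0.625+1/2·0.46875=0.296875
n=2: y=0.296875, sp=1, e=sp−y=0.703125; I=2.078125, D=e−e_prev=0.328125; u=5/4·0.703125+0·2.078125+0·0.328125≈0.878906; next y=1/10·0.296875+1/2·0.878906≈0.469141
n=3: y≈0.469141, sp=1, e=sp−y≈0.530859; I≈2.608984, D=e−e_prev≈-0.172266; u=5/4·0.530859+0·2.608984+0·(-0.172266)≈0.663574; next y=1/10·0.469141+1/2·0.663574≈0.378701
n=4: y≈0.378701, sp=1, e=sp−y≈0.621299; I≈3.230283, D=e−e_prev≈0.090439; u=5/4·0.621299+0·3.230283+0·0.090439≈0.776624; next y=1/10·0.378701+1/2·0.776624≈0.426182
n=5: y≈0.426182, sp=1, e=sp−y≈0.573818; I≈3.804101, D=e−e_prev≈-0.047481; u=5/4·0.573818+0·3.804101+0·(-0.047481)≈0.717273; next y=1/10·0.426182+1/2·0.717273≈0.401255
n=6: y≈0.401255, sp=1, e=sp−y≈0.598745; I≈4.402847, D=e−e_prev≈0.024927; u=5/4·0.598745+0·4.402847+0·0.024927≈0.748432; next y=1/10·0.401255+1/2·0.748432≈0.414341
n=7: y≈0.414341, sp=1, e=sp−y≈0.585659; I≈4.988505, D=e−e_prev≈-0.013087; u=5/4·0.585659+0·4.988505+0·(-0.013087)≈0.732073; next y=1/10·0.414341+1/2·0.732073≈0.407471
n=8: y≈0.407471, sp=1, e=sp−y≈0.592529; I≈5.581035, D=e−e_prev≈0.006871; u=5/4·0.592529+0·5.581035+0·0.006871≈0.740662; next y=1/10·0.407471+1/2·0.740662≈0.411078
n=9: y≈0.411078, sp=1, e=sp−y≈0.588922; I≈6.169957, D=e−e_prev≈-0.003607; u=5/4·0.588922+0·6.169957+0·(-0.003607)≈0.736153; next y=1/10·0.411078+1/2·0.736153≈0.409184
n=10: y≈0.409184, sp=1, e=sp−y≈0.590816; I≈6.760773, D=e−e_prev≈0.001894; u=5/4·0.590816+0·6.760773+0·0.001894≈0.738520; next y=1/10·0.409184+1/2·0.738520≈0.410178
n=11: y≈0.410178, sp=1, e=sp−y≈0.589822; I≈7.350594, D=e−e_prev≈-0.000994; u=5/4·0.589822+0·7.350594+0·(-0.000994)≈0.737277; next y=1/10·0.410178+1/2·0.737277≈0.409656
n=12: y≈0.409656, sp=1, e=sp−y≈0.590344; I≈7.940938, D=e−e_prev≈0.000522; u=5/4·0.590344+0·7.940938+0·0.000522≈0.737930; next y=1/10·0.409656+1/2·0.737930≈0.409930
n=13: y≈0.409930, sp=4, e=sp−y≈3.590070; I≈11.531008, D=e−e_prev≈2.999726; u=5/4·3.590070+0·11.531008+0·2.999726≈4.487587; next y=1/10·0.409930+1/2·4.487587≈2.284787
n=14: y≈2.284787, sp=4, e=sp−y≈1.715213; I≈13.246221, D=e−e_prev≈-1.874856; u=5/4·1.715213+0·13.246221+0·(-1.874856)≈2.144017; next y=1/10·2.284787+1/2·2.144017≈1.300487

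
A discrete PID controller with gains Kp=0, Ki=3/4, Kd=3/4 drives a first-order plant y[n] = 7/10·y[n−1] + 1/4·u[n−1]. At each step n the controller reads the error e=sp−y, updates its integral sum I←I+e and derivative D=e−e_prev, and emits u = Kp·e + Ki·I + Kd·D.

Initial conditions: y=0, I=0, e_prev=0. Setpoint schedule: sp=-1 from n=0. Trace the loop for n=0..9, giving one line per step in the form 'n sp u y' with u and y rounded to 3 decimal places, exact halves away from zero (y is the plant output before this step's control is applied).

(exact arithmetic carried between steps; '≈' marks a value shown rounded to 6 d.p. or computed from one; I and e_prev carry over from the previous line; the table rounds u and y to 3 d.p., halves away from zero)
n=0: y=0, sp=-1, e=sp−y=-1; I=-1, D=e−e_prev=-1; u=0·(-1)+3/4·(-1)+3/4·(-1)=-1.5; next y=7/10·0+1/4·(-1.5)=-0.375
n=1: y=-0.375, sp=-1, e=sp−y=-0.625; I=-1.625, D=e−e_prev=0.375; u=0·(-0.625)+3/4·(-1.625)+3/4·0.375=-0.9375; next y=7/10·(-0.375)+1/4·(-0.9375)=-0.496875
n=2: y=-0.496875, sp=-1, e=sp−y=-0.503125; I=-2.128125, D=e−e_prev=0.121875; u=0·(-0.503125)+3/4·(-2.128125)+3/4·0.121875≈-1.504688; next y=7/10·(-0.496875)+1/4·(-1.504688)≈-0.723984
n=3: y≈-0.723984, sp=-1, e=sp−y≈-0.276016; I≈-2.404141, D=e−e_prev≈0.227109; u=0·(-0.276016)+3/4·(-2.404141)+3/4·0.227109≈-1.632773; next y=7/10·(-0.723984)+1/4·(-1.632773)≈-0.914982
n=4: y≈-0.914982, sp=-1, e=sp−y≈-0.085018; I≈-2.489158, D=e−e_prev≈0.190998; u=0·(-0.085018)+3/4·(-2.489158)+3/4·0.190998≈-1.723620; next y=7/10·(-0.914982)+1/4·(-1.723620)≈-1.071393
n=5: y≈-1.071393, sp=-1, e=sp−y≈0.071393; I≈-2.417765, D=e−e_prev≈0.156410; u=0·0.071393+3/4·(-2.417765)+3/4·0.156410≈-1.696016; next y=7/10·(-1.071393)+1/4·(-1.696016)≈-1.173979
n=6: y≈-1.173979, sp=-1, e=sp−y≈0.173979; I≈-2.243786, D=e−e_prev≈0.102586; u=0·0.173979+3/4·(-2.243786)+3/4·0.102586≈-1.605900; next y=7/10·(-1.173979)+1/4·(-1.605900)≈-1.223260
n=7: y≈-1.223260, sp=-1, e=sp−y≈0.223260; I≈-2.020526, D=e−e_prev≈0.049281; u=0·0.223260+3/4·(-2.020526)+3/4·0.049281≈-1.478434; next y=7/10·(-1.223260)+1/4·(-1.478434)≈-1.225891
n=8: y≈-1.225891, sp=-1, e=sp−y≈0.225891; I≈-1.794635, D=e−e_prev≈0.002630; u=0·0.225891+3/4·(-1.794635)+3/4·0.002630≈-1.344004; next y=7/10·(-1.225891)+1/4·(-1.344004)≈-1.194124
n=9: y≈-1.194124, sp=-1, e=sp−y≈0.194124; I≈-1.600511, D=e−e_prev≈-0.031766; u=0·0.194124+3/4·(-1.600511)+3/4·(-0.031766)≈-1.224208; next y=7/10·(-1.194124)+1/4·(-1.224208)≈-1.141939

0 -1 -1.500 0.000
1 -1 -0.938 -0.375
2 -1 -1.505 -0.497
3 -1 -1.633 -0.724
4 -1 -1.724 -0.915
5 -1 -1.696 -1.071
6 -1 -1.606 -1.174
7 -1 -1.478 -1.223
8 -1 -1.344 -1.226
9 -1 -1.224 -1.194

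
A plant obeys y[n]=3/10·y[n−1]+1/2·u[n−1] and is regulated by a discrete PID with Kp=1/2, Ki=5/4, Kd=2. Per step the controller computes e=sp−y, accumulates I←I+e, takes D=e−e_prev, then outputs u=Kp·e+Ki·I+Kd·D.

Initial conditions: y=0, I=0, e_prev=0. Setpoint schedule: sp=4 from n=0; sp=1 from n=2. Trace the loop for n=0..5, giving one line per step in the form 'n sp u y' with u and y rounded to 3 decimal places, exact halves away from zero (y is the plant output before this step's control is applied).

(exact arithmetic carried between steps; '≈' marks a value shown rounded to 6 d.p. or computed from one; I and e_prev carry over from the previous line; the table rounds u and y to 3 d.p., halves away from zero)
n=0: y=0, sp=4, e=sp−y=4; I=4, D=e−e_prev=4; u=1/2·4+5/4·4+2·4=15; next y=3/10·0+1/2·15=7.5
n=1: y=7.5, sp=4, e=sp−y=-3.5; I=0.5, D=e−e_prev=-7.5; u=1/2·(-3.5)+5/4·0.5+2·(-7.5)=-16.125; next y=3/10·7.5+1/2·(-16.125)=-5.8125
n=2: y=-5.8125, sp=1, e=sp−y=6.8125; I=7.3125, D=e−e_prev=10.3125; u=1/2·6.8125+5/4·7.3125+2·10.3125=33.171875; next y=3/10·(-5.8125)+1/2·33.171875≈14.842188
n=3: y≈14.842188, sp=1, e=sp−y≈-13.842188; I≈-6.529688, D=e−e_prev≈-20.654688; u=1/2·(-13.842188)+5/4·(-6.529688)+2·(-20.654688)≈-56.392578; next y=3/10·14.842188+1/2·(-56.392578)≈-23.743633
n=4: y≈-23.743633, sp=1, e=sp−y≈24.743633; I≈18.213945, D=e−e_prev≈38.585820; u=1/2·24.743633+5/4·18.213945+2·38.585820≈112.310889; next y=3/10·(-23.743633)+1/2·112.310889≈49.032354
n=5: y≈49.032354, sp=1, e=sp−y≈-48.032354; I≈-29.818409, D=e−e_prev≈-72.775987; u=1/2·(-48.032354)+5/4·(-29.818409)+2·(-72.775987)≈-206.841163; next y=3/10·49.032354+1/2·(-206.841163)≈-88.710875

0 4 15.000 0.000
1 4 -16.125 7.500
2 1 33.172 -5.813
3 1 -56.393 14.842
4 1 112.311 -23.744
5 1 -206.841 49.032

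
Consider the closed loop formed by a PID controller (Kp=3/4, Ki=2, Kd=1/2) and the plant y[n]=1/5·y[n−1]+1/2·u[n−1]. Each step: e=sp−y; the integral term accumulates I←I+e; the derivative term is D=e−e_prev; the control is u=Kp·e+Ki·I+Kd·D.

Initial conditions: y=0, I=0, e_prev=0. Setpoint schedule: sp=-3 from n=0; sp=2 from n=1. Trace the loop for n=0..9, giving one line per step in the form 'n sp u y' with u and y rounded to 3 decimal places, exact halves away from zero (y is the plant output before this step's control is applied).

(exact arithmetic carried between steps; '≈' marks a value shown rounded to 6 d.p. or computed from one; I and e_prev carry over from the previous line; the table rounds u and y to 3 d.p., halves away from zero)
n=0: y=0, sp=-3, e=sp−y=-3; I=-3, D=e−e_prev=-3; u=3/4·(-3)+2·(-3)+1/2·(-3)=-9.75; next y=1/5·0+1/2·(-9.75)=-4.875
n=1: y=-4.875, sp=2, e=sp−y=6.875; I=3.875, D=e−e_prev=9.875; u=3/4·6.875+2·3.875+1/2·9.875=17.84375; next y=1/5·(-4.875)+1/2·17.84375=7.946875
n=2: y=7.946875, sp=2, e=sp−y=-5.946875; I=-2.071875, D=e−e_prev=-12.821875; u=3/4·(-5.946875)+2·(-2.071875)+1/2·(-12.821875)≈-15.014844; next y=1/5·7.946875+1/2·(-15.014844)≈-5.918047
n=3: y≈-5.918047, sp=2, e=sp−y≈7.918047; I≈5.846172, D=e−e_prev≈13.864922; u=3/4·7.918047+2·5.846172+1/2·13.864922≈24.563340; next y=1/5·(-5.918047)+1/2·24.563340≈11.098061
n=4: y≈11.098061, sp=2, e=sp−y≈-9.098061; I≈-3.251889, D=e−e_prev≈-17.016107; u=3/4·(-9.098061)+2·(-3.251889)+1/2·(-17.016107)≈-21.835376; next y=1/5·11.098061+1/2·(-21.835376)≈-8.698076
n=5: y≈-8.698076, sp=2, e=sp−y≈10.698076; I≈7.446187, D=e−e_prev≈19.796137; u=3/4·10.698076+2·7.446187+1/2·19.796137≈32.814000; next y=1/5·(-8.698076)+1/2·32.814000≈14.667385
n=6: y≈14.667385, sp=2, e=sp−y≈-12.667385; I≈-5.221197, D=e−e_prev≈-23.365461; u=3/4·(-12.667385)+2·(-5.221197)+1/2·(-23.365461)≈-31.625664; next y=1/5·14.667385+1/2·(-31.625664)≈-12.879355
n=7: y≈-12.879355, sp=2, e=sp−y≈14.879355; I≈9.658158, D=e−e_prev≈27.546740; u=3/4·14.879355+2·9.658158+1/2·27.546740≈44.249202; next y=1/5·(-12.879355)+1/2·44.249202≈19.548730
n=8: y≈19.548730, sp=2, e=sp−y≈-17.548730; I≈-7.890572, D=e−e_prev≈-32.428085; u=3/4·(-17.548730)+2·(-7.890572)+1/2·(-32.428085)≈-45.156734; next y=1/5·19.548730+1/2·(-45.156734)≈-18.668621
n=9: y≈-18.668621, sp=2, e=sp−y≈20.668621; I≈12.778049, D=e−e_prev≈38.217351; u=3/4·20.668621+2·12.778049+1/2·38.217351≈60.166239; next y=1/5·(-18.668621)+1/2·60.166239≈26.349395

0 -3 -9.750 0.000
1 2 17.844 -4.875
2 2 -15.015 7.947
3 2 24.563 -5.918
4 2 -21.835 11.098
5 2 32.814 -8.698
6 2 -31.626 14.667
7 2 44.249 -12.879
8 2 -45.157 19.549
9 2 60.166 -18.669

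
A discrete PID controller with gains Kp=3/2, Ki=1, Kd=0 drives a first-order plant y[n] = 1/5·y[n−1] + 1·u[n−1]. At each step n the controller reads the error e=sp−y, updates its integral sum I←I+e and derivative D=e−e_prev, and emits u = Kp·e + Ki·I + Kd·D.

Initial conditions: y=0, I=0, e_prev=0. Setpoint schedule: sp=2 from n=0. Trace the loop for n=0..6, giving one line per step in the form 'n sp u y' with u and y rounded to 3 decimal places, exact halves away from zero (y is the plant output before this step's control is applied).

(exact arithmetic carried between steps; '≈' marks a value shown rounded to 6 d.p. or computed from one; I and e_prev carry over from the previous line; the table rounds u and y to 3 d.p., halves away from zero)
n=0: y=0, sp=2, e=sp−y=2; I=2, D=e−e_prev=2; u=3/2·2+1·2+0·2=5; next y=1/5·0+1·5=5
n=1: y=5, sp=2, e=sp−y=-3; I=-1, D=e−e_prev=-5; u=3/2·(-3)+1·(-1)+0·(-5)=-5.5; next y=1/5·5+1·(-5.5)=-4.5
n=2: y=-4.5, sp=2, e=sp−y=6.5; I=5.5, D=e−e_prev=9.5; u=3/2·6.5+1·5.5+0·9.5=15.25; next y=1/5·(-4.5)+1·15.25=14.35
n=3: y=14.35, sp=2, e=sp−y=-12.35; I=-6.85, D=e−e_prev=-18.85; u=3/2·(-12.35)+1·(-6.85)+0·(-18.85)=-25.375; next y=1/5·14.35+1·(-25.375)=-22.505
n=4: y=-22.505, sp=2, e=sp−y=24.505; I=17.655, D=e−e_prev=36.855; u=3/2·24.505+1·17.655+0·36.855=54.4125; next y=1/5·(-22.505)+1·54.4125=49.9115
n=5: y=49.9115, sp=2, e=sp−y=-47.9115; I=-30.2565, D=e−e_prev=-72.4165; u=3/2·(-47.9115)+1·(-30.2565)+0·(-72.4165)=-102.12375; next y=1/5·49.9115+1·(-102.12375)=-92.14145
n=6: y=-92.14145, sp=2, e=sp−y=94.14145; I=63.88495, D=e−e_prev=142.05295; u=3/2·94.14145+1·63.88495+0·142.05295=205.097125; next y=1/5·(-92.14145)+1·205.097125=186.668835

0 2 5.000 0.000
1 2 -5.500 5.000
2 2 15.250 -4.500
3 2 -25.375 14.350
4 2 54.413 -22.505
5 2 -102.124 49.912
6 2 205.097 -92.141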